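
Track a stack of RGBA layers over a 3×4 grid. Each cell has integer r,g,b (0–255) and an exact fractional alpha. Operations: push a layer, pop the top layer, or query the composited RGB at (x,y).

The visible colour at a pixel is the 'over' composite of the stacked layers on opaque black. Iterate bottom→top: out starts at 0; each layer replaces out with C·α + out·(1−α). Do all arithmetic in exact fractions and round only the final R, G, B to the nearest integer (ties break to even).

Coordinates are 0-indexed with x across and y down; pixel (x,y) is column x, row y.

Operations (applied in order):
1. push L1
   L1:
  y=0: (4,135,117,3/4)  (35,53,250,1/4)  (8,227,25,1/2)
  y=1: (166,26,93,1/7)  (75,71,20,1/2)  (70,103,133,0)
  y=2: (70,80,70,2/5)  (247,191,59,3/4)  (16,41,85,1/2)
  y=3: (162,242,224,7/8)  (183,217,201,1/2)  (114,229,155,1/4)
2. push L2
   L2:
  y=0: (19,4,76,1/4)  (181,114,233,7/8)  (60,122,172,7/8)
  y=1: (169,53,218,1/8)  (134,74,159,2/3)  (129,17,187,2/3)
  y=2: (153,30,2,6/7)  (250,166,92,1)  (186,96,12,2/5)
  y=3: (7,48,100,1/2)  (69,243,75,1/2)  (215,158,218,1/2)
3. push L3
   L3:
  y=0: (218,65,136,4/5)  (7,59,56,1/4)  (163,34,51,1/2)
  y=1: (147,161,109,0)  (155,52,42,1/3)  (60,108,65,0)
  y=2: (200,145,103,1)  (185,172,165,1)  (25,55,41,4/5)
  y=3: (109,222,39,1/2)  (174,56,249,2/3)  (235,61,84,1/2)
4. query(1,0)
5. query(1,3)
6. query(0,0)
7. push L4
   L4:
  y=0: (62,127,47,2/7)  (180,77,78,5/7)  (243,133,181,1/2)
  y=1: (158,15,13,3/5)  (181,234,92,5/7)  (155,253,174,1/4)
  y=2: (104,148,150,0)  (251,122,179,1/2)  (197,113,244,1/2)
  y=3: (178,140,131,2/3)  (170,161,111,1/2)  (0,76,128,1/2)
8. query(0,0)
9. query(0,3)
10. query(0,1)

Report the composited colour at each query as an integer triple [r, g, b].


(1,0) stack=L1,L2,L3; from [0,0,0]:
after L1 α=1/4: [35/4, 53/4, 125/2]
after L2 α=7/8: [5103/32, 3245/32, 3387/16]
after L3 α=1/4: [15533/128, 11623/128, 11057/64]
= [121, 91, 173]

query (1,3) [L1,L2,L3] — begin 0,0,0
L1 α=1/2: [183/2, 217/2, 201/2]
L2 α=1/2: [321/4, 703/4, 351/4]
L3 α=2/3: [571/4, 1151/12, 781/4]
rounded: [143, 96, 195]

query (0,0) [L1,L2,L3] — begin 0,0,0
+L1 (α=3/4) → [3, 405/4, 351/4]
+L2 (α=1/4) → [7, 1231/16, 1357/16]
+L3 (α=4/5) → [879/5, 5391/80, 10061/80]
rounded: [176, 67, 126]

at x=0,y=0 over L1,L2,L3,L4:
L1 α=3/4: [3, 405/4, 351/4]
L2 α=1/4: [7, 1231/16, 1357/16]
L3 α=4/5: [879/5, 5391/80, 10061/80]
L4 α=2/7: [1003/7, 9455/112, 11565/112]
= [143, 84, 103]

(0,3) stack=L1,L2,L3,L4; from [0,0,0]:
+L1 (α=7/8) → [567/4, 847/4, 196]
+L2 (α=1/2) → [595/8, 1039/8, 148]
+L3 (α=1/2) → [1467/16, 2815/16, 187/2]
+L4 (α=2/3) → [7163/48, 7295/48, 237/2]
→ [149, 152, 118]

at x=0,y=1 over L1,L2,L3,L4:
L1 α=1/7: [166/7, 26/7, 93/7]
L2 α=1/8: [335/8, 79/8, 311/8]
L3 α=0: [335/8, 79/8, 311/8]
L4 α=3/5: [2231/20, 259/20, 467/20]
= [112, 13, 23]


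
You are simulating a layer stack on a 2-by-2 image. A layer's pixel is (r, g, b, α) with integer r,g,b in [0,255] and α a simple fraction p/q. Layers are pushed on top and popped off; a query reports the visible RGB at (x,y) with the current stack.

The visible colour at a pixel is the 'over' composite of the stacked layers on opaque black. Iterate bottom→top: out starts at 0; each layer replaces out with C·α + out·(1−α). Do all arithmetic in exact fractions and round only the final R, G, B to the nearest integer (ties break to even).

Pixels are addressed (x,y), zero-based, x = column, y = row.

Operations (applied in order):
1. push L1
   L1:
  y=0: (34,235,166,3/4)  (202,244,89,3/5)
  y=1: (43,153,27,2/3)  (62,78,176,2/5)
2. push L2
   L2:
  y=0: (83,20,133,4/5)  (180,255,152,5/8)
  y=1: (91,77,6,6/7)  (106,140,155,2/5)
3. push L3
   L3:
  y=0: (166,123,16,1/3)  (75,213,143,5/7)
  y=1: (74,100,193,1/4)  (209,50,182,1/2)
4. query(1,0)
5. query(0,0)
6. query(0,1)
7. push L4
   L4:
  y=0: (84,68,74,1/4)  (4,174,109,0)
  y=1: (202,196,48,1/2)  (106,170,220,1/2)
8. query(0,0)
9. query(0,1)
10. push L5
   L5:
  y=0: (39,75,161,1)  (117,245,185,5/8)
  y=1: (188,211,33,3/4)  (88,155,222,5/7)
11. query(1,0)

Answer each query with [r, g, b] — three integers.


(1,0) stack=L1,L2,L3; from [0,0,0]:
+L1 (α=3/5) → [606/5, 732/5, 267/5]
+L2 (α=5/8) → [3159/20, 8571/40, 4601/40]
+L3 (α=5/7) → [987/10, 29871/140, 18901/140]
→ [99, 213, 135]

query (0,0) [L1,L2,L3] — begin 0,0,0
L1 α=3/4: [51/2, 705/4, 249/2]
L2 α=4/5: [143/2, 205/4, 1313/10]
L3 α=1/3: [103, 451/6, 1393/15]
→ [103, 75, 93]

at x=0,y=1 over L1,L2,L3:
after L1 α=2/3: [86/3, 102, 18]
after L2 α=6/7: [1724/21, 564/7, 54/7]
after L3 α=1/4: [1121/14, 598/7, 1513/28]
→ [80, 85, 54]

query (0,0) [L1,L2,L3,L4] — begin 0,0,0
after L1 α=3/4: [51/2, 705/4, 249/2]
after L2 α=4/5: [143/2, 205/4, 1313/10]
after L3 α=1/3: [103, 451/6, 1393/15]
after L4 α=1/4: [393/4, 587/8, 1763/20]
= [98, 73, 88]

query (0,1) [L1,L2,L3,L4] — begin 0,0,0
after L1 α=2/3: [86/3, 102, 18]
after L2 α=6/7: [1724/21, 564/7, 54/7]
after L3 α=1/4: [1121/14, 598/7, 1513/28]
after L4 α=1/2: [3949/28, 985/7, 2857/56]
rounded: [141, 141, 51]

query (1,0) [L1,L2,L3,L4,L5] — begin 0,0,0
L1 α=3/5: [606/5, 732/5, 267/5]
L2 α=5/8: [3159/20, 8571/40, 4601/40]
L3 α=5/7: [987/10, 29871/140, 18901/140]
L4 α=0: [987/10, 29871/140, 18901/140]
L5 α=5/8: [8811/80, 261113/1120, 186203/1120]
= [110, 233, 166]


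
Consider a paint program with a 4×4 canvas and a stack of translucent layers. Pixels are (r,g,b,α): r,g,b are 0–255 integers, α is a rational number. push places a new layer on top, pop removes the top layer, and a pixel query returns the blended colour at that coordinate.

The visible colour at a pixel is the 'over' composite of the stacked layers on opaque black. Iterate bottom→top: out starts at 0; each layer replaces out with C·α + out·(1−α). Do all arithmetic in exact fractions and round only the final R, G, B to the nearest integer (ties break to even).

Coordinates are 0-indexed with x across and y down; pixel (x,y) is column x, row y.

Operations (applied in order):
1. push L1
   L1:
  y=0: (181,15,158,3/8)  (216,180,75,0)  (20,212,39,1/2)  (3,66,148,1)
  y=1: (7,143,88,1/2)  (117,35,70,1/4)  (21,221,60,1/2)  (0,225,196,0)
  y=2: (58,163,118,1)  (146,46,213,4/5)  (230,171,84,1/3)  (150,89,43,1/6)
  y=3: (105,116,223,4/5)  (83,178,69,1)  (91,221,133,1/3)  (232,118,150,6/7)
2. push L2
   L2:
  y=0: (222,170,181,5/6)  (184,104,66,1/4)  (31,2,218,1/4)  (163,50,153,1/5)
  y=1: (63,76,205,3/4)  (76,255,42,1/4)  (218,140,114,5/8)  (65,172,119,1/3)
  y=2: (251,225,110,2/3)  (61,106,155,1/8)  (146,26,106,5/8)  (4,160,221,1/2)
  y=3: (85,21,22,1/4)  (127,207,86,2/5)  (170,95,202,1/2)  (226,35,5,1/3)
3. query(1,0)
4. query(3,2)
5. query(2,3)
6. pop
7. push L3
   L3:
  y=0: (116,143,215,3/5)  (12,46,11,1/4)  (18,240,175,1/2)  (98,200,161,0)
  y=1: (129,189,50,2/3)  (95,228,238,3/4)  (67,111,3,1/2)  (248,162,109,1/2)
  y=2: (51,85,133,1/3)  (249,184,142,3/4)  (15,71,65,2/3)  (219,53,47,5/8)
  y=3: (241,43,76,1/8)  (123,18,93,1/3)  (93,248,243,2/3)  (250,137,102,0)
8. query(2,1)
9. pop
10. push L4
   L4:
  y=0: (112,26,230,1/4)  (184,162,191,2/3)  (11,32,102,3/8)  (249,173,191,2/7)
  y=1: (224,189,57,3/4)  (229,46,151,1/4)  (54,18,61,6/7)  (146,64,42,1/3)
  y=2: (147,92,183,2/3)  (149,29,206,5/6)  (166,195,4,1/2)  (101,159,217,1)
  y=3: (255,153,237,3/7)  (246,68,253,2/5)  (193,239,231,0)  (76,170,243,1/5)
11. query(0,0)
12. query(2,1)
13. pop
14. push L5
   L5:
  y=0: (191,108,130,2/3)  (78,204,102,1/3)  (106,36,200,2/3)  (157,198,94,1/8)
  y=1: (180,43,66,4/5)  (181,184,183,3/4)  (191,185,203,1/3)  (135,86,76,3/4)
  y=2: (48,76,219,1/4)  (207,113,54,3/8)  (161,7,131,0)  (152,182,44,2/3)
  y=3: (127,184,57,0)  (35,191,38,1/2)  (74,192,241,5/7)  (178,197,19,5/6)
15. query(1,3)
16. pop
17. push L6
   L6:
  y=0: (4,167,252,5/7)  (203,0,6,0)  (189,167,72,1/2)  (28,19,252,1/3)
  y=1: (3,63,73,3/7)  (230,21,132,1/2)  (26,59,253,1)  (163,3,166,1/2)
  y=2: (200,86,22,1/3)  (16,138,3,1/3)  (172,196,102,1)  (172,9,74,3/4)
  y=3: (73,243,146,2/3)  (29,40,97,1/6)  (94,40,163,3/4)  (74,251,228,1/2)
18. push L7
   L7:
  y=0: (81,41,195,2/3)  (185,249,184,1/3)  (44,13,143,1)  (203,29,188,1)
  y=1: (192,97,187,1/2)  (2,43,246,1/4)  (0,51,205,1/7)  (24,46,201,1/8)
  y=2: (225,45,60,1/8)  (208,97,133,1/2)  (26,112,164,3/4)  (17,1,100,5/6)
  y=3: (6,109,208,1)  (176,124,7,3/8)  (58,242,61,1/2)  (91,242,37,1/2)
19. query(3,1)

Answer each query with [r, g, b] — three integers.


at x=1,y=0 over L1,L2:
after L1 α=0: [0, 0, 0]
after L2 α=1/4: [46, 26, 33/2]
rounded: [46, 26, 16]

(3,2) stack=L1,L2; from [0,0,0]:
+L1 (α=1/6) → [25, 89/6, 43/6]
+L2 (α=1/2) → [29/2, 1049/12, 1369/12]
rounded: [14, 87, 114]

query (2,3) [L1,L2] — begin 0,0,0
after L1 α=1/3: [91/3, 221/3, 133/3]
after L2 α=1/2: [601/6, 253/3, 739/6]
rounded: [100, 84, 123]

(2,1) stack=L1,L3; from [0,0,0]:
+L1 (α=1/2) → [21/2, 221/2, 30]
+L3 (α=1/2) → [155/4, 443/4, 33/2]
= [39, 111, 16]

query (0,0) [L1,L4] — begin 0,0,0
after L1 α=3/8: [543/8, 45/8, 237/4]
after L4 α=1/4: [2525/32, 343/32, 1631/16]
rounded: [79, 11, 102]

query (2,1) [L1,L4] — begin 0,0,0
L1 α=1/2: [21/2, 221/2, 30]
L4 α=6/7: [669/14, 437/14, 396/7]
= [48, 31, 57]

at x=1,y=3 over L1,L5:
+L1 (α=1) → [83, 178, 69]
+L5 (α=1/2) → [59, 369/2, 107/2]
= [59, 184, 54]

(3,1) stack=L1,L6,L7; from [0,0,0]:
after L1 α=0: [0, 0, 0]
after L6 α=1/2: [163/2, 3/2, 83]
after L7 α=1/8: [1189/16, 113/16, 391/4]
= [74, 7, 98]


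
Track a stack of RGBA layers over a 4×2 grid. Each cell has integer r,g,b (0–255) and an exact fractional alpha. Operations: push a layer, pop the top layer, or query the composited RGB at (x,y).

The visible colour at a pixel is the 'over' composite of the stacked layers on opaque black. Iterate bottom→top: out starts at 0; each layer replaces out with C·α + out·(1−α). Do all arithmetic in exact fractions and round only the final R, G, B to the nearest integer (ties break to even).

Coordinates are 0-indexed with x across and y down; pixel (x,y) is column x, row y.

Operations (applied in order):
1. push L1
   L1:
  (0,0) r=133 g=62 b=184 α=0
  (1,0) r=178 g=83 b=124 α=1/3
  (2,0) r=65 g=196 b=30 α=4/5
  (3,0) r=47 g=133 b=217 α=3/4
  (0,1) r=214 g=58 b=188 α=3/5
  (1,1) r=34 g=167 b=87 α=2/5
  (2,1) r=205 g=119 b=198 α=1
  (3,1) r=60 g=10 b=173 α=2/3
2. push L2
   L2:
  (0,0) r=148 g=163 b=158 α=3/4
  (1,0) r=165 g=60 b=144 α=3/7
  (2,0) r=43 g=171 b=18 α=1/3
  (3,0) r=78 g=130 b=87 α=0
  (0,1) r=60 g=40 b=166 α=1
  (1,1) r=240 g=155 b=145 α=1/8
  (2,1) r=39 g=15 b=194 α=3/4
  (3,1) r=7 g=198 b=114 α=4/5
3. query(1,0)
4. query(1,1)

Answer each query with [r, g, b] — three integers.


(1,0) stack=L1,L2; from [0,0,0]:
after L1 α=1/3: [178/3, 83/3, 124/3]
after L2 α=3/7: [2197/21, 872/21, 256/3]
= [105, 42, 85]

query (1,1) [L1,L2] — begin 0,0,0
after L1 α=2/5: [68/5, 334/5, 174/5]
after L2 α=1/8: [419/10, 3113/40, 1943/40]
→ [42, 78, 49]


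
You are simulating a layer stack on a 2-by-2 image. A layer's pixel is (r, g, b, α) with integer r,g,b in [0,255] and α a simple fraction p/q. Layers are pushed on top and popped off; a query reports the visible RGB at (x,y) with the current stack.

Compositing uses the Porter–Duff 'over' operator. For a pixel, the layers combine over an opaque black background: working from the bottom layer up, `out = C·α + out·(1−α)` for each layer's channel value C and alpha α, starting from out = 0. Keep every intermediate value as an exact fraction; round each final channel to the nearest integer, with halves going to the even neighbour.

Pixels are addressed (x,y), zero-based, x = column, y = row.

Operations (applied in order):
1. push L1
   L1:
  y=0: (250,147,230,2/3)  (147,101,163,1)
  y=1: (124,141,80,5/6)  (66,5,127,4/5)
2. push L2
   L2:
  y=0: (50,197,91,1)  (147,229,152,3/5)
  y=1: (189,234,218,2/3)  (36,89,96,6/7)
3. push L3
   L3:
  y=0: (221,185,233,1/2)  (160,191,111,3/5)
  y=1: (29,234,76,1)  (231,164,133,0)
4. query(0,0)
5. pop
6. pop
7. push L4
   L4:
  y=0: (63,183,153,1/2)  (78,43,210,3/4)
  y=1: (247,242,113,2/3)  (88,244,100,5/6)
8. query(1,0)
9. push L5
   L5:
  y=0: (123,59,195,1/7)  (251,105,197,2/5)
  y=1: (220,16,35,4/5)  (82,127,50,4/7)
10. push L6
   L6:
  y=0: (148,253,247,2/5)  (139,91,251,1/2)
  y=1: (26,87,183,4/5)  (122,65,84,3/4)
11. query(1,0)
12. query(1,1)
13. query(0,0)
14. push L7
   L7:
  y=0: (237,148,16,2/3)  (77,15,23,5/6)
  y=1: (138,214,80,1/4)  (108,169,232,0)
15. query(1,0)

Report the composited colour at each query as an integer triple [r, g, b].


at x=0,y=0 over L1,L2,L3:
L1 α=2/3: [500/3, 98, 460/3]
L2 α=1: [50, 197, 91]
L3 α=1/2: [271/2, 191, 162]
rounded: [136, 191, 162]

query (1,0) [L1,L4] — begin 0,0,0
L1 α=1: [147, 101, 163]
L4 α=3/4: [381/4, 115/2, 793/4]
→ [95, 58, 198]

at x=1,y=0 over L1,L4,L5,L6:
after L1 α=1: [147, 101, 163]
after L4 α=3/4: [381/4, 115/2, 793/4]
after L5 α=2/5: [3151/20, 153/2, 791/4]
after L6 α=1/2: [5931/40, 335/4, 1795/8]
rounded: [148, 84, 224]

(1,1) stack=L1,L4,L5,L6; from [0,0,0]:
+L1 (α=4/5) → [264/5, 4, 508/5]
+L4 (α=5/6) → [1232/15, 204, 1504/15]
+L5 (α=4/7) → [2872/35, 160, 2504/35]
+L6 (α=3/4) → [7841/70, 355/4, 2831/35]
→ [112, 89, 81]

query (0,0) [L1,L4,L5,L6] — begin 0,0,0
after L1 α=2/3: [500/3, 98, 460/3]
after L4 α=1/2: [689/6, 281/2, 919/6]
after L5 α=1/7: [116, 902/7, 1114/7]
after L6 α=2/5: [644/5, 6248/35, 1360/7]
= [129, 179, 194]

at x=1,y=0 over L1,L4,L5,L6,L7:
L1 α=1: [147, 101, 163]
L4 α=3/4: [381/4, 115/2, 793/4]
L5 α=2/5: [3151/20, 153/2, 791/4]
L6 α=1/2: [5931/40, 335/4, 1795/8]
L7 α=5/6: [21331/240, 635/24, 905/16]
rounded: [89, 26, 57]


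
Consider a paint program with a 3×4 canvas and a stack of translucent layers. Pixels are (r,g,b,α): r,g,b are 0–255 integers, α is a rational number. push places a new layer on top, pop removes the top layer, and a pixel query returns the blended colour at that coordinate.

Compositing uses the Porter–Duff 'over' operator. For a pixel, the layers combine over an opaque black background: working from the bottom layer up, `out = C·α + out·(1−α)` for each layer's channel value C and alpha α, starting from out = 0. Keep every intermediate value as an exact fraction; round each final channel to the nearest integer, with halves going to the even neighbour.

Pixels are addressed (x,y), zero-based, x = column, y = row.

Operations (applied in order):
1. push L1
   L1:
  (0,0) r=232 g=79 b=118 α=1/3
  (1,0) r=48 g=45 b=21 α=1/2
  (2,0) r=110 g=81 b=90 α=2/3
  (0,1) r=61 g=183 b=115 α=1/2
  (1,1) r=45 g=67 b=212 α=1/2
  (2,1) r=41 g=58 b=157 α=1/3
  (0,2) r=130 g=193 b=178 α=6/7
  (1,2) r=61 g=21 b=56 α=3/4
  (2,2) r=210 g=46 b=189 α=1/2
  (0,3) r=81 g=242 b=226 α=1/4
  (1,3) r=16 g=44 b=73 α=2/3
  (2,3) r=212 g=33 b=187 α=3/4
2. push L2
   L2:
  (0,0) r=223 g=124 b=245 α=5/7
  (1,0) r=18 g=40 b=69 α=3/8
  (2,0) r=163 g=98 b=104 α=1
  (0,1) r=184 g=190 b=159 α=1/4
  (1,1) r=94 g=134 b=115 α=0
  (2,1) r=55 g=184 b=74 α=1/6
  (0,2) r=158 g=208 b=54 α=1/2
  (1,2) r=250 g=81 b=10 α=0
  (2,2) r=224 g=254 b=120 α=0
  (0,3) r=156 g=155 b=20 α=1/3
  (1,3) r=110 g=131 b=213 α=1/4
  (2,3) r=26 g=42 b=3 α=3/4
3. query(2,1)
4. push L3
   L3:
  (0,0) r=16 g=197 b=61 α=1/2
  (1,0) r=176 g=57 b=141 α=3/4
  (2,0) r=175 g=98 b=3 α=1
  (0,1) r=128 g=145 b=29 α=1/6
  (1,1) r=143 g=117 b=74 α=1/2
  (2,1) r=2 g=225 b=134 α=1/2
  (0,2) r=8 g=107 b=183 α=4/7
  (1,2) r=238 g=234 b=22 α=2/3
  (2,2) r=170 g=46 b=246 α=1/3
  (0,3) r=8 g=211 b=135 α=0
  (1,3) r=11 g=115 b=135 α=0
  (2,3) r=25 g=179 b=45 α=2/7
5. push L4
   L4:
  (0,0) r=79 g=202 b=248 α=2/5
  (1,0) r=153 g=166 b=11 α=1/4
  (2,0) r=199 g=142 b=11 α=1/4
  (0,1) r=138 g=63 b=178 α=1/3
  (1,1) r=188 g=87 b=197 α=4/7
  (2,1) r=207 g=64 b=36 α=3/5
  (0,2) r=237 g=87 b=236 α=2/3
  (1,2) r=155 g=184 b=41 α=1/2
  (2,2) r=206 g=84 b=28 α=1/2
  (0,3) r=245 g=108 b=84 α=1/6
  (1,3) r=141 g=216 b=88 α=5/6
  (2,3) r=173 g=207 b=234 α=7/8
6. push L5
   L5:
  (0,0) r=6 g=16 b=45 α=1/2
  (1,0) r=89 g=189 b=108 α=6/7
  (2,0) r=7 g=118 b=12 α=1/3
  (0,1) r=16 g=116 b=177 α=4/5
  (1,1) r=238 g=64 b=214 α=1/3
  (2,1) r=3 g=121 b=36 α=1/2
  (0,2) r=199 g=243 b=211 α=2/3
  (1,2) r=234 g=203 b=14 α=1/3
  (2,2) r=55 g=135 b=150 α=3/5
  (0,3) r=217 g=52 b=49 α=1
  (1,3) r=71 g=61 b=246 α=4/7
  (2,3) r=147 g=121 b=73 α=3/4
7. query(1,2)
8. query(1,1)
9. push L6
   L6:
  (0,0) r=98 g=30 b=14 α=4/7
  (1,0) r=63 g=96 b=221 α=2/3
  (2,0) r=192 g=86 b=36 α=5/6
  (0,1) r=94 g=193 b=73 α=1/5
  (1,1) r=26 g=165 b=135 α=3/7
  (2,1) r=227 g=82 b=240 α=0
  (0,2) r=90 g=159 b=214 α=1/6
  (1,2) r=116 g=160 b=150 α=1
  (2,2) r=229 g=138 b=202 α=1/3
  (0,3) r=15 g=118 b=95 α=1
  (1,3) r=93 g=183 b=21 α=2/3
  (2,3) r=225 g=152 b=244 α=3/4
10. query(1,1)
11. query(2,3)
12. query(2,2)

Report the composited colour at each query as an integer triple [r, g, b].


query (2,1) [L1,L2] — begin 0,0,0
+L1 (α=1/3) → [41/3, 58/3, 157/3]
+L2 (α=1/6) → [185/9, 421/9, 1007/18]
rounded: [21, 47, 56]

(1,2) stack=L1,L2,L3,L4,L5; from [0,0,0]:
+L1 (α=3/4) → [183/4, 63/4, 42]
+L2 (α=0) → [183/4, 63/4, 42]
+L3 (α=2/3) → [2087/12, 645/4, 86/3]
+L4 (α=1/2) → [3947/24, 1381/8, 209/6]
+L5 (α=1/3) → [6755/36, 731/4, 251/9]
rounded: [188, 183, 28]

at x=1,y=1 over L1,L2,L3,L4,L5:
L1 α=1/2: [45/2, 67/2, 106]
L2 α=0: [45/2, 67/2, 106]
L3 α=1/2: [331/4, 301/4, 90]
L4 α=4/7: [4001/28, 2295/28, 1058/7]
L5 α=1/3: [7333/42, 3191/42, 3614/21]
rounded: [175, 76, 172]

(1,1) stack=L1,L2,L3,L4,L5,L6; from [0,0,0]:
after L1 α=1/2: [45/2, 67/2, 106]
after L2 α=0: [45/2, 67/2, 106]
after L3 α=1/2: [331/4, 301/4, 90]
after L4 α=4/7: [4001/28, 2295/28, 1058/7]
after L5 α=1/3: [7333/42, 3191/42, 3614/21]
after L6 α=3/7: [16304/147, 16777/147, 22961/147]
= [111, 114, 156]

at x=2,y=3 over L1,L2,L3,L4,L5,L6:
L1 α=3/4: [159, 99/4, 561/4]
L2 α=3/4: [237/4, 603/16, 597/16]
L3 α=2/7: [1385/28, 1249/16, 4425/112]
L4 α=7/8: [35293/224, 24433/128, 187881/896]
L5 α=3/4: [134077/896, 70897/512, 384105/3584]
L6 α=3/4: [738877/3584, 304369/2048, 3007593/14336]
→ [206, 149, 210]

at x=2,y=2 over L1,L2,L3,L4,L5,L6:
+L1 (α=1/2) → [105, 23, 189/2]
+L2 (α=0) → [105, 23, 189/2]
+L3 (α=1/3) → [380/3, 92/3, 145]
+L4 (α=1/2) → [499/3, 172/3, 173/2]
+L5 (α=3/5) → [1493/15, 1559/15, 623/5]
+L6 (α=1/3) → [6421/45, 5188/45, 752/5]
rounded: [143, 115, 150]


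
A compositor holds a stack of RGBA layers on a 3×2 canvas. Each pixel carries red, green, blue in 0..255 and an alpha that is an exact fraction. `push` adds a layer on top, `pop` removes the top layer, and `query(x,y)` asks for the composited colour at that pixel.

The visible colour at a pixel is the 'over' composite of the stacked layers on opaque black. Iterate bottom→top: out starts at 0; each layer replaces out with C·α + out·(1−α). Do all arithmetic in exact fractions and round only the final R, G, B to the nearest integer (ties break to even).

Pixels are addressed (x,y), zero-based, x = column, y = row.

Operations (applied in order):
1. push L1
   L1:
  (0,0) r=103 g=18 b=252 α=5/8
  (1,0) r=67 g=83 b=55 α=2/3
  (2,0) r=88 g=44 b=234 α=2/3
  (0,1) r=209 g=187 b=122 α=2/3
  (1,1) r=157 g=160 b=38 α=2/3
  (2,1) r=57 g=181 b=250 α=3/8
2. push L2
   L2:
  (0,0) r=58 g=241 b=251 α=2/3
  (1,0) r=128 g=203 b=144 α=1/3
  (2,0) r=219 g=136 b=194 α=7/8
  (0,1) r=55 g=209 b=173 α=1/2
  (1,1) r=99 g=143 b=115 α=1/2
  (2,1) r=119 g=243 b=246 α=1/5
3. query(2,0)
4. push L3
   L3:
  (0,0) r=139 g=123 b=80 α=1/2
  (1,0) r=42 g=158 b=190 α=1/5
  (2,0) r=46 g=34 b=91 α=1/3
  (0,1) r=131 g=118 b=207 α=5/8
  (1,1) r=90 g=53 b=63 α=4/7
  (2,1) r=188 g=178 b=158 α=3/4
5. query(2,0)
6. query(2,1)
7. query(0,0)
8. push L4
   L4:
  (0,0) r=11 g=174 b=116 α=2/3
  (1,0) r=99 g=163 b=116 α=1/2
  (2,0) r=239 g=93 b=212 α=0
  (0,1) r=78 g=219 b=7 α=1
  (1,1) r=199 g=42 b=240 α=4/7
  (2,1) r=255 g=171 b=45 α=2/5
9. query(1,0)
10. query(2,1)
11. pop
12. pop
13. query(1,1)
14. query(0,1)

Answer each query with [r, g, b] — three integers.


at x=2,y=0 over L1,L2:
+L1 (α=2/3) → [176/3, 88/3, 156]
+L2 (α=7/8) → [4775/24, 368/3, 757/4]
rounded: [199, 123, 189]

at x=2,y=0 over L1,L2,L3:
+L1 (α=2/3) → [176/3, 88/3, 156]
+L2 (α=7/8) → [4775/24, 368/3, 757/4]
+L3 (α=1/3) → [5327/36, 838/9, 313/2]
= [148, 93, 156]

(2,1) stack=L1,L2,L3; from [0,0,0]:
+L1 (α=3/8) → [171/8, 543/8, 375/4]
+L2 (α=1/5) → [409/10, 1029/10, 621/5]
+L3 (α=3/4) → [6049/40, 6369/40, 2991/20]
rounded: [151, 159, 150]

(0,0) stack=L1,L2,L3; from [0,0,0]:
L1 α=5/8: [515/8, 45/4, 315/2]
L2 α=2/3: [481/8, 1973/12, 1319/6]
L3 α=1/2: [1593/16, 3449/24, 1799/12]
rounded: [100, 144, 150]

at x=1,y=0 over L1,L2,L3,L4:
L1 α=2/3: [134/3, 166/3, 110/3]
L2 α=1/3: [652/9, 941/9, 652/9]
L3 α=1/5: [2986/45, 5186/45, 4318/45]
L4 α=1/2: [7441/90, 12521/90, 4769/45]
→ [83, 139, 106]

(2,1) stack=L1,L2,L3,L4; from [0,0,0]:
+L1 (α=3/8) → [171/8, 543/8, 375/4]
+L2 (α=1/5) → [409/10, 1029/10, 621/5]
+L3 (α=3/4) → [6049/40, 6369/40, 2991/20]
+L4 (α=2/5) → [38547/200, 32787/200, 10773/100]
rounded: [193, 164, 108]

at x=1,y=1 over L1,L2:
L1 α=2/3: [314/3, 320/3, 76/3]
L2 α=1/2: [611/6, 749/6, 421/6]
→ [102, 125, 70]

(0,1) stack=L1,L2; from [0,0,0]:
+L1 (α=2/3) → [418/3, 374/3, 244/3]
+L2 (α=1/2) → [583/6, 1001/6, 763/6]
rounded: [97, 167, 127]


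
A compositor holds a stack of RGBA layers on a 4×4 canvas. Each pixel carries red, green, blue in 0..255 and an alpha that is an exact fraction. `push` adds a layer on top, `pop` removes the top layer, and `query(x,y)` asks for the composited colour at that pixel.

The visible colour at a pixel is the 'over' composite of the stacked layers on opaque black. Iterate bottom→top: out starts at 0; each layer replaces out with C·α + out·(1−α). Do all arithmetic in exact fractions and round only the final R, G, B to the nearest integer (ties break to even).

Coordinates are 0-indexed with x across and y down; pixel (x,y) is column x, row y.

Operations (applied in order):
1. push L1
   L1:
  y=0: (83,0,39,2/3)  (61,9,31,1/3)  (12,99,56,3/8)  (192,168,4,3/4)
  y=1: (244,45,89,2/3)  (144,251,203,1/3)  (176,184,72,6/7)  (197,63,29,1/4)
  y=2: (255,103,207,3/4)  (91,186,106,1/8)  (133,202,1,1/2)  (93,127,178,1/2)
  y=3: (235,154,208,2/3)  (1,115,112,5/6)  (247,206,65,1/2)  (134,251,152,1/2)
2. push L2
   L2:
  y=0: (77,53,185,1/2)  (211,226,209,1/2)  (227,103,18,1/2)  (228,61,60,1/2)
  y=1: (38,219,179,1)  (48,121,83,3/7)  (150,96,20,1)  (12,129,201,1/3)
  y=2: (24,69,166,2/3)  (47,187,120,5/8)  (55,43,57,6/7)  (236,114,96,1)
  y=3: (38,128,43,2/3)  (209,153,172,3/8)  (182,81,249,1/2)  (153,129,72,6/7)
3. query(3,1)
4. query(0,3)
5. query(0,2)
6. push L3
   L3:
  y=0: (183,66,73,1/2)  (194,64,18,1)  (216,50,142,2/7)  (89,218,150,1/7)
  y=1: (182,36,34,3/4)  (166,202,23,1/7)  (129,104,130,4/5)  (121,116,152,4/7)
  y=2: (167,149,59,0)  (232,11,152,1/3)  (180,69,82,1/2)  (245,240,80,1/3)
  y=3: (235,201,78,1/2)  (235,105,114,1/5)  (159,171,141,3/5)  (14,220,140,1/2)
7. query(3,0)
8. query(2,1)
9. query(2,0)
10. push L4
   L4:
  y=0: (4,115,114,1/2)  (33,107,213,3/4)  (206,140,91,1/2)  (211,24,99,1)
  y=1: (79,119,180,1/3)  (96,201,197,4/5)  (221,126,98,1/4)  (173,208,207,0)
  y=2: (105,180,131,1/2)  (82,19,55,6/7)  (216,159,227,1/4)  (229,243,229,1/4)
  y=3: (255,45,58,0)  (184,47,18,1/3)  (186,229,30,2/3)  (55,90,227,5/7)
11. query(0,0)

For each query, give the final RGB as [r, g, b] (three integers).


at x=3,y=1 over L1,L2:
+L1 (α=1/4) → [197/4, 63/4, 29/4]
+L2 (α=1/3) → [221/6, 107/2, 431/6]
= [37, 54, 72]

at x=0,y=3 over L1,L2:
L1 α=2/3: [470/3, 308/3, 416/3]
L2 α=2/3: [698/9, 1076/9, 674/9]
→ [78, 120, 75]

query (0,2) [L1,L2] — begin 0,0,0
L1 α=3/4: [765/4, 309/4, 621/4]
L2 α=2/3: [319/4, 287/4, 1949/12]
→ [80, 72, 162]

(3,0) stack=L1,L2,L3; from [0,0,0]:
+L1 (α=3/4) → [144, 126, 3]
+L2 (α=1/2) → [186, 187/2, 63/2]
+L3 (α=1/7) → [1205/7, 779/7, 339/7]
= [172, 111, 48]

(2,1) stack=L1,L2,L3; from [0,0,0]:
+L1 (α=6/7) → [1056/7, 1104/7, 432/7]
+L2 (α=1) → [150, 96, 20]
+L3 (α=4/5) → [666/5, 512/5, 108]
rounded: [133, 102, 108]

at x=2,y=0 over L1,L2,L3:
after L1 α=3/8: [9/2, 297/8, 21]
after L2 α=1/2: [463/4, 1121/16, 39/2]
after L3 α=2/7: [4043/28, 7205/112, 109/2]
= [144, 64, 54]

at x=0,y=0 over L1,L2,L3,L4:
L1 α=2/3: [166/3, 0, 26]
L2 α=1/2: [397/6, 53/2, 211/2]
L3 α=1/2: [1495/12, 185/4, 357/4]
L4 α=1/2: [1543/24, 645/8, 813/8]
rounded: [64, 81, 102]


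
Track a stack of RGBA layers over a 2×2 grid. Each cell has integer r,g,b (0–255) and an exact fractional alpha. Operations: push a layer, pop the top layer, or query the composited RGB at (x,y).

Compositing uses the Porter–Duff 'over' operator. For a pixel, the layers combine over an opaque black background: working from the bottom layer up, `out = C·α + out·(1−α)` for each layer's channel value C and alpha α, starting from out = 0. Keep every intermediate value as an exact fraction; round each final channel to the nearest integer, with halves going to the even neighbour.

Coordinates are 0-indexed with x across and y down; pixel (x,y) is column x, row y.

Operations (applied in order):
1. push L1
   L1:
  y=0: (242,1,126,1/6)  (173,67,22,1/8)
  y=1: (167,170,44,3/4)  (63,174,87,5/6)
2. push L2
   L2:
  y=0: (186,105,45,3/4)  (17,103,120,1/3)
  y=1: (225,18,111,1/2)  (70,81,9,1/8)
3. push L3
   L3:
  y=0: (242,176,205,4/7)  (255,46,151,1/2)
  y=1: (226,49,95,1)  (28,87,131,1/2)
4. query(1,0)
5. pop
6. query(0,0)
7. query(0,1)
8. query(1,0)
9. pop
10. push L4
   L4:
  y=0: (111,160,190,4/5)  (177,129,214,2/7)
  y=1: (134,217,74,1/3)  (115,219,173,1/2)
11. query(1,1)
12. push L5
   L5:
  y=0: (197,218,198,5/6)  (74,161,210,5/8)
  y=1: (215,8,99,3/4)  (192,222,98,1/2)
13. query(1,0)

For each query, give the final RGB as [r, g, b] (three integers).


query (1,0) [L1,L2,L3] — begin 0,0,0
L1 α=1/8: [173/8, 67/8, 11/4]
L2 α=1/3: [241/12, 479/12, 251/6]
L3 α=1/2: [3301/24, 1031/24, 1157/12]
rounded: [138, 43, 96]

at x=0,y=0 over L1,L2:
+L1 (α=1/6) → [121/3, 1/6, 21]
+L2 (α=3/4) → [1795/12, 1891/24, 39]
= [150, 79, 39]

query (0,1) [L1,L2] — begin 0,0,0
+L1 (α=3/4) → [501/4, 255/2, 33]
+L2 (α=1/2) → [1401/8, 291/4, 72]
rounded: [175, 73, 72]

query (1,0) [L1,L2] — begin 0,0,0
+L1 (α=1/8) → [173/8, 67/8, 11/4]
+L2 (α=1/3) → [241/12, 479/12, 251/6]
= [20, 40, 42]

at x=1,y=1 over L1,L4:
L1 α=5/6: [105/2, 145, 145/2]
L4 α=1/2: [335/4, 182, 491/4]
→ [84, 182, 123]

at x=1,y=0 over L1,L4,L5:
after L1 α=1/8: [173/8, 67/8, 11/4]
after L4 α=2/7: [3697/56, 2399/56, 1767/28]
after L5 α=5/8: [31811/448, 52277/448, 34701/224]
rounded: [71, 117, 155]


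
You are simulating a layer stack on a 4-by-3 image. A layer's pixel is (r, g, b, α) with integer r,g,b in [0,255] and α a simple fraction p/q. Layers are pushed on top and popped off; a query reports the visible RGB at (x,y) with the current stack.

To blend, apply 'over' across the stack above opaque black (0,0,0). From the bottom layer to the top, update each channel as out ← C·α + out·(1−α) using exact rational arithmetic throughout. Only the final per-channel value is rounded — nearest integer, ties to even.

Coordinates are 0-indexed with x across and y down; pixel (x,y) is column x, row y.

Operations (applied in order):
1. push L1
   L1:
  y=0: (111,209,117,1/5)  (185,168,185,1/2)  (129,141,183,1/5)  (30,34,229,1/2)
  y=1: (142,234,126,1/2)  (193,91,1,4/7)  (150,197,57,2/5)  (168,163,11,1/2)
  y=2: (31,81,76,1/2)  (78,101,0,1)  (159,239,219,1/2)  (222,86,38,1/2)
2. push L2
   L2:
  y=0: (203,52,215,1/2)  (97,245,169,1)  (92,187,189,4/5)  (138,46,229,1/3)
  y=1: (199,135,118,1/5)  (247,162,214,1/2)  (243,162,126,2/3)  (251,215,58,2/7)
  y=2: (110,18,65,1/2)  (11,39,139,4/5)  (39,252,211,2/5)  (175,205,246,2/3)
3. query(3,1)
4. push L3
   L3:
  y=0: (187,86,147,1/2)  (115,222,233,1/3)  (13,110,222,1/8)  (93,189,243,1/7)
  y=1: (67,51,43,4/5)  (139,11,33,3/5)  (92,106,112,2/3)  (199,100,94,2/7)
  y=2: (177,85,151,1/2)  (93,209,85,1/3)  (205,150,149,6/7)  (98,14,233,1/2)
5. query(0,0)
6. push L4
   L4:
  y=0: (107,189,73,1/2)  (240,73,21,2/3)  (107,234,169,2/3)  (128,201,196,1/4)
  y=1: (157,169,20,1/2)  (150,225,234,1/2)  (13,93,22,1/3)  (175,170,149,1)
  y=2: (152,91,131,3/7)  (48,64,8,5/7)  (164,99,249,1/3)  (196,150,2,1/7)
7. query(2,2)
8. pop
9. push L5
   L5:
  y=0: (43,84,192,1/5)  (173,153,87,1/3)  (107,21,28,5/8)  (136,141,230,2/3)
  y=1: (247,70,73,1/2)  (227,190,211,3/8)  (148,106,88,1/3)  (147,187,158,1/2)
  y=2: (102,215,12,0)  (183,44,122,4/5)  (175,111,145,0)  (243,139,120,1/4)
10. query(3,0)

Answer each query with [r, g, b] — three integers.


(3,1) stack=L1,L2; from [0,0,0]:
after L1 α=1/2: [84, 163/2, 11/2]
after L2 α=2/7: [922/7, 1675/14, 41/2]
rounded: [132, 120, 20]

(0,0) stack=L1,L2,L3; from [0,0,0]:
+L1 (α=1/5) → [111/5, 209/5, 117/5]
+L2 (α=1/2) → [563/5, 469/10, 596/5]
+L3 (α=1/2) → [749/5, 1329/20, 1331/10]
→ [150, 66, 133]

query (2,2) [L1,L2,L3,L4] — begin 0,0,0
+L1 (α=1/2) → [159/2, 239/2, 219/2]
+L2 (α=2/5) → [633/10, 345/2, 1501/10]
+L3 (α=6/7) → [12933/70, 2145/14, 10441/70]
+L4 (α=1/3) → [18673/105, 946/7, 19156/105]
→ [178, 135, 182]

query (3,0) [L1,L2,L3,L5] — begin 0,0,0
+L1 (α=1/2) → [15, 17, 229/2]
+L2 (α=1/3) → [56, 80/3, 458/3]
+L3 (α=1/7) → [429/7, 349/7, 1159/7]
+L5 (α=2/3) → [2333/21, 2323/21, 4379/21]
rounded: [111, 111, 209]


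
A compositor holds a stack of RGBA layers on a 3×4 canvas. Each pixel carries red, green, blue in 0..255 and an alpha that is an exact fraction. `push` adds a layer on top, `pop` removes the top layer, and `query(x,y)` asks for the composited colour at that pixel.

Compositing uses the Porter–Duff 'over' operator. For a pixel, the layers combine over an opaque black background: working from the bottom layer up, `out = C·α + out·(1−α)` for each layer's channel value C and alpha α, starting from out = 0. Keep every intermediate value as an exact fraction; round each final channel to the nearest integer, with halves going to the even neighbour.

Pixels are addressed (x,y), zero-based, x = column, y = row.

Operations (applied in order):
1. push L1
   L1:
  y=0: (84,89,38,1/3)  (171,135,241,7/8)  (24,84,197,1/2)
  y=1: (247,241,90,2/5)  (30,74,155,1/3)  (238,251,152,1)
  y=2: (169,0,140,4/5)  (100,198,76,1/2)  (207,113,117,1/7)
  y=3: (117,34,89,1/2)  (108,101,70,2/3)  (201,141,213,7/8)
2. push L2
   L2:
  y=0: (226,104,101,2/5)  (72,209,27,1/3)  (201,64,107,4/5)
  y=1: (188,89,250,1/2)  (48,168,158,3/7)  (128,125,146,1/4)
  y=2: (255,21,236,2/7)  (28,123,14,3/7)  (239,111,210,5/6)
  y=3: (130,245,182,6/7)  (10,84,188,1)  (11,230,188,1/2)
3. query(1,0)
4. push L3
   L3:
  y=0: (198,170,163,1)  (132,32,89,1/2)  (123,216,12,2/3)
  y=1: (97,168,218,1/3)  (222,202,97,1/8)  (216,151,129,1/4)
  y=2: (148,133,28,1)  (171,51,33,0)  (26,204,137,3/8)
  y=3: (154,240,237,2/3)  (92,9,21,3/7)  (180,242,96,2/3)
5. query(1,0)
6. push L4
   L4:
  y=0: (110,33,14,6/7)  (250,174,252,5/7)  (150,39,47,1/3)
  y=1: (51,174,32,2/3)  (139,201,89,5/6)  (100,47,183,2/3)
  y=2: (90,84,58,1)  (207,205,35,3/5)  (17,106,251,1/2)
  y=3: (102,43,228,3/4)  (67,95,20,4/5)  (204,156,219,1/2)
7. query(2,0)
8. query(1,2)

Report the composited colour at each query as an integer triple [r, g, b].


at x=1,y=0 over L1,L2:
L1 α=7/8: [1197/8, 945/8, 1687/8]
L2 α=1/3: [495/4, 1781/12, 1795/12]
→ [124, 148, 150]

query (1,0) [L1,L2,L3] — begin 0,0,0
after L1 α=7/8: [1197/8, 945/8, 1687/8]
after L2 α=1/3: [495/4, 1781/12, 1795/12]
after L3 α=1/2: [1023/8, 2165/24, 2863/24]
= [128, 90, 119]

(2,0) stack=L1,L2,L3,L4; from [0,0,0]:
after L1 α=1/2: [12, 42, 197/2]
after L2 α=4/5: [816/5, 298/5, 1053/10]
after L3 α=2/3: [682/5, 2458/15, 431/10]
after L4 α=1/3: [2114/15, 5501/45, 222/5]
= [141, 122, 44]

at x=1,y=2 over L1,L2,L3,L4:
after L1 α=1/2: [50, 99, 38]
after L2 α=3/7: [284/7, 765/7, 194/7]
after L3 α=0: [284/7, 765/7, 194/7]
after L4 α=3/5: [983/7, 1167/7, 1123/35]
= [140, 167, 32]


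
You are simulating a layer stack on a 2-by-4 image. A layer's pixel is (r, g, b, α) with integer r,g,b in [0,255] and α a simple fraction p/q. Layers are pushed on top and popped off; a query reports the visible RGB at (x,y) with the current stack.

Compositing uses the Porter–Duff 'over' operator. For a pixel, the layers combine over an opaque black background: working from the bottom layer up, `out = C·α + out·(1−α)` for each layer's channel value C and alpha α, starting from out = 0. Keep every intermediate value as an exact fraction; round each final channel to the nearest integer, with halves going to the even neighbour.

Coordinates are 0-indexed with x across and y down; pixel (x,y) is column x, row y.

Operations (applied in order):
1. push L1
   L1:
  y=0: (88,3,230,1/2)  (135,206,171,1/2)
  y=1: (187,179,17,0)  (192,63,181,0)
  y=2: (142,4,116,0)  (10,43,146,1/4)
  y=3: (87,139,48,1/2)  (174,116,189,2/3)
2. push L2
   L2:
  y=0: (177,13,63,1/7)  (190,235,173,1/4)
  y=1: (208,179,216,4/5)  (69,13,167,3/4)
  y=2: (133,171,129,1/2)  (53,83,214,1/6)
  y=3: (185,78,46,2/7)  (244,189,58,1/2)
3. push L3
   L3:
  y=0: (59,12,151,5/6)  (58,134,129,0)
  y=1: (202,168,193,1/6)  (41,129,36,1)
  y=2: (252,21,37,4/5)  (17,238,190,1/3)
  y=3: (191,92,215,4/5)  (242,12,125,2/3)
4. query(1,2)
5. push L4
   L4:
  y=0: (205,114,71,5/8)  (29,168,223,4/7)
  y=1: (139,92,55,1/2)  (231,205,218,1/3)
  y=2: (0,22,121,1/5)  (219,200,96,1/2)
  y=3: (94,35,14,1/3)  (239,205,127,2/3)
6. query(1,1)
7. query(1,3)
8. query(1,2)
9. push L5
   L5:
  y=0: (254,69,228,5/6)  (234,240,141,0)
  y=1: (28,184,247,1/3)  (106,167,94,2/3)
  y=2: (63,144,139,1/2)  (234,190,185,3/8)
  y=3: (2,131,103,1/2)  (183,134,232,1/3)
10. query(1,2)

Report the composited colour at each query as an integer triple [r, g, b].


(1,2) stack=L1,L2,L3; from [0,0,0]:
+L1 (α=1/4) → [5/2, 43/4, 73/2]
+L2 (α=1/6) → [131/12, 547/24, 793/12]
+L3 (α=1/3) → [233/18, 3403/36, 1933/18]
→ [13, 95, 107]

query (1,1) [L1,L2,L3,L4] — begin 0,0,0
L1 α=0: [0, 0, 0]
L2 α=3/4: [207/4, 39/4, 501/4]
L3 α=1: [41, 129, 36]
L4 α=1/3: [313/3, 463/3, 290/3]
rounded: [104, 154, 97]

query (1,3) [L1,L2,L3,L4] — begin 0,0,0
after L1 α=2/3: [116, 232/3, 126]
after L2 α=1/2: [180, 799/6, 92]
after L3 α=2/3: [664/3, 943/18, 114]
after L4 α=2/3: [2098/9, 8323/54, 368/3]
→ [233, 154, 123]

(1,2) stack=L1,L2,L3,L4; from [0,0,0]:
+L1 (α=1/4) → [5/2, 43/4, 73/2]
+L2 (α=1/6) → [131/12, 547/24, 793/12]
+L3 (α=1/3) → [233/18, 3403/36, 1933/18]
+L4 (α=1/2) → [4175/36, 10603/72, 3661/36]
→ [116, 147, 102]

query (1,2) [L1,L2,L3,L4,L5] — begin 0,0,0
+L1 (α=1/4) → [5/2, 43/4, 73/2]
+L2 (α=1/6) → [131/12, 547/24, 793/12]
+L3 (α=1/3) → [233/18, 3403/36, 1933/18]
+L4 (α=1/2) → [4175/36, 10603/72, 3661/36]
+L5 (α=3/8) → [46147/288, 94055/576, 38285/288]
rounded: [160, 163, 133]


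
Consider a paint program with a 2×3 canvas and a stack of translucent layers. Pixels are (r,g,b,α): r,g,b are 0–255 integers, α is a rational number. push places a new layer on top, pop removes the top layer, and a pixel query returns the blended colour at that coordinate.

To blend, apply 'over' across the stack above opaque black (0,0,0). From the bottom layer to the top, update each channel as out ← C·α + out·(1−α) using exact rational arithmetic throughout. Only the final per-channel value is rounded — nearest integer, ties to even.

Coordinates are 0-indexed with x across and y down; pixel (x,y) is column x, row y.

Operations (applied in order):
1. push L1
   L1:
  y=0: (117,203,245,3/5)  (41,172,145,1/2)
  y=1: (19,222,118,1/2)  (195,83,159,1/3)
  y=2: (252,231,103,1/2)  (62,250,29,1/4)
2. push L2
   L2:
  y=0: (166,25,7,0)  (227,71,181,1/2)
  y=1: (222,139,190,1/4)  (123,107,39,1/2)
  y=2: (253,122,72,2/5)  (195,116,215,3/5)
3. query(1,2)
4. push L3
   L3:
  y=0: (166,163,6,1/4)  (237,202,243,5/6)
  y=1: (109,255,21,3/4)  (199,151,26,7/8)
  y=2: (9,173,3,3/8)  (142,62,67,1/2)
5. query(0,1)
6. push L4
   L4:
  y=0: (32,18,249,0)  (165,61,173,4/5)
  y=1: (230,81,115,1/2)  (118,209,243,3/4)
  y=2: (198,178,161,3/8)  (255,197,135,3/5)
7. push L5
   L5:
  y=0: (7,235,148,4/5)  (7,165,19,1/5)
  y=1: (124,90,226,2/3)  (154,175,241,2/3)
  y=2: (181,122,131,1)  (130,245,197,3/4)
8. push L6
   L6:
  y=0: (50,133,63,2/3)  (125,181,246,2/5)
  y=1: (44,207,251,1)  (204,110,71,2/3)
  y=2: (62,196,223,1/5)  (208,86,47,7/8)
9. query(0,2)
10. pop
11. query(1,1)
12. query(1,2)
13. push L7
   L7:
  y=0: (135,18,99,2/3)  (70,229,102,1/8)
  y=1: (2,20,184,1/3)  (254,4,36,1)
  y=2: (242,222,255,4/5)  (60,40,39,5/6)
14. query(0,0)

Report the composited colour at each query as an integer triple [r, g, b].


(1,2) stack=L1,L2; from [0,0,0]:
L1 α=1/4: [31/2, 125/2, 29/4]
L2 α=3/5: [616/5, 473/5, 1319/10]
→ [123, 95, 132]

query (0,1) [L1,L2,L3] — begin 0,0,0
L1 α=1/2: [19/2, 111, 59]
L2 α=1/4: [501/8, 118, 367/4]
L3 α=3/4: [3117/32, 883/4, 619/16]
rounded: [97, 221, 39]

(0,2) stack=L1,L2,L3,L4,L5,L6; from [0,0,0]:
after L1 α=1/2: [126, 231/2, 103/2]
after L2 α=2/5: [884/5, 1181/10, 597/10]
after L3 α=3/8: [911/8, 2219/16, 615/16]
after L4 α=3/8: [9307/64, 19639/128, 10803/128]
after L5 α=1: [181, 122, 131]
after L6 α=1/5: [786/5, 684/5, 747/5]
= [157, 137, 149]

query (1,1) [L1,L2,L3,L4,L5] — begin 0,0,0
after L1 α=1/3: [65, 83/3, 53]
after L2 α=1/2: [94, 202/3, 46]
after L3 α=7/8: [1487/8, 3373/24, 57/2]
after L4 α=3/4: [4319/32, 18421/96, 1515/8]
after L5 α=2/3: [4725/32, 52021/288, 5371/24]
= [148, 181, 224]

at x=1,y=2 over L1,L2,L3,L4,L5:
after L1 α=1/4: [31/2, 125/2, 29/4]
after L2 α=3/5: [616/5, 473/5, 1319/10]
after L3 α=1/2: [663/5, 783/10, 1989/20]
after L4 α=3/5: [5151/25, 3738/25, 6039/50]
after L5 α=3/4: [14901/100, 22113/100, 35589/200]
= [149, 221, 178]

at x=0,y=0 over L1,L2,L3,L4,L5,L7:
L1 α=3/5: [351/5, 609/5, 147]
L2 α=0: [351/5, 609/5, 147]
L3 α=1/4: [1883/20, 1321/10, 447/4]
L4 α=0: [1883/20, 1321/10, 447/4]
L5 α=4/5: [2443/100, 10721/50, 563/4]
L7 α=2/3: [29443/300, 12521/150, 1355/12]
→ [98, 83, 113]


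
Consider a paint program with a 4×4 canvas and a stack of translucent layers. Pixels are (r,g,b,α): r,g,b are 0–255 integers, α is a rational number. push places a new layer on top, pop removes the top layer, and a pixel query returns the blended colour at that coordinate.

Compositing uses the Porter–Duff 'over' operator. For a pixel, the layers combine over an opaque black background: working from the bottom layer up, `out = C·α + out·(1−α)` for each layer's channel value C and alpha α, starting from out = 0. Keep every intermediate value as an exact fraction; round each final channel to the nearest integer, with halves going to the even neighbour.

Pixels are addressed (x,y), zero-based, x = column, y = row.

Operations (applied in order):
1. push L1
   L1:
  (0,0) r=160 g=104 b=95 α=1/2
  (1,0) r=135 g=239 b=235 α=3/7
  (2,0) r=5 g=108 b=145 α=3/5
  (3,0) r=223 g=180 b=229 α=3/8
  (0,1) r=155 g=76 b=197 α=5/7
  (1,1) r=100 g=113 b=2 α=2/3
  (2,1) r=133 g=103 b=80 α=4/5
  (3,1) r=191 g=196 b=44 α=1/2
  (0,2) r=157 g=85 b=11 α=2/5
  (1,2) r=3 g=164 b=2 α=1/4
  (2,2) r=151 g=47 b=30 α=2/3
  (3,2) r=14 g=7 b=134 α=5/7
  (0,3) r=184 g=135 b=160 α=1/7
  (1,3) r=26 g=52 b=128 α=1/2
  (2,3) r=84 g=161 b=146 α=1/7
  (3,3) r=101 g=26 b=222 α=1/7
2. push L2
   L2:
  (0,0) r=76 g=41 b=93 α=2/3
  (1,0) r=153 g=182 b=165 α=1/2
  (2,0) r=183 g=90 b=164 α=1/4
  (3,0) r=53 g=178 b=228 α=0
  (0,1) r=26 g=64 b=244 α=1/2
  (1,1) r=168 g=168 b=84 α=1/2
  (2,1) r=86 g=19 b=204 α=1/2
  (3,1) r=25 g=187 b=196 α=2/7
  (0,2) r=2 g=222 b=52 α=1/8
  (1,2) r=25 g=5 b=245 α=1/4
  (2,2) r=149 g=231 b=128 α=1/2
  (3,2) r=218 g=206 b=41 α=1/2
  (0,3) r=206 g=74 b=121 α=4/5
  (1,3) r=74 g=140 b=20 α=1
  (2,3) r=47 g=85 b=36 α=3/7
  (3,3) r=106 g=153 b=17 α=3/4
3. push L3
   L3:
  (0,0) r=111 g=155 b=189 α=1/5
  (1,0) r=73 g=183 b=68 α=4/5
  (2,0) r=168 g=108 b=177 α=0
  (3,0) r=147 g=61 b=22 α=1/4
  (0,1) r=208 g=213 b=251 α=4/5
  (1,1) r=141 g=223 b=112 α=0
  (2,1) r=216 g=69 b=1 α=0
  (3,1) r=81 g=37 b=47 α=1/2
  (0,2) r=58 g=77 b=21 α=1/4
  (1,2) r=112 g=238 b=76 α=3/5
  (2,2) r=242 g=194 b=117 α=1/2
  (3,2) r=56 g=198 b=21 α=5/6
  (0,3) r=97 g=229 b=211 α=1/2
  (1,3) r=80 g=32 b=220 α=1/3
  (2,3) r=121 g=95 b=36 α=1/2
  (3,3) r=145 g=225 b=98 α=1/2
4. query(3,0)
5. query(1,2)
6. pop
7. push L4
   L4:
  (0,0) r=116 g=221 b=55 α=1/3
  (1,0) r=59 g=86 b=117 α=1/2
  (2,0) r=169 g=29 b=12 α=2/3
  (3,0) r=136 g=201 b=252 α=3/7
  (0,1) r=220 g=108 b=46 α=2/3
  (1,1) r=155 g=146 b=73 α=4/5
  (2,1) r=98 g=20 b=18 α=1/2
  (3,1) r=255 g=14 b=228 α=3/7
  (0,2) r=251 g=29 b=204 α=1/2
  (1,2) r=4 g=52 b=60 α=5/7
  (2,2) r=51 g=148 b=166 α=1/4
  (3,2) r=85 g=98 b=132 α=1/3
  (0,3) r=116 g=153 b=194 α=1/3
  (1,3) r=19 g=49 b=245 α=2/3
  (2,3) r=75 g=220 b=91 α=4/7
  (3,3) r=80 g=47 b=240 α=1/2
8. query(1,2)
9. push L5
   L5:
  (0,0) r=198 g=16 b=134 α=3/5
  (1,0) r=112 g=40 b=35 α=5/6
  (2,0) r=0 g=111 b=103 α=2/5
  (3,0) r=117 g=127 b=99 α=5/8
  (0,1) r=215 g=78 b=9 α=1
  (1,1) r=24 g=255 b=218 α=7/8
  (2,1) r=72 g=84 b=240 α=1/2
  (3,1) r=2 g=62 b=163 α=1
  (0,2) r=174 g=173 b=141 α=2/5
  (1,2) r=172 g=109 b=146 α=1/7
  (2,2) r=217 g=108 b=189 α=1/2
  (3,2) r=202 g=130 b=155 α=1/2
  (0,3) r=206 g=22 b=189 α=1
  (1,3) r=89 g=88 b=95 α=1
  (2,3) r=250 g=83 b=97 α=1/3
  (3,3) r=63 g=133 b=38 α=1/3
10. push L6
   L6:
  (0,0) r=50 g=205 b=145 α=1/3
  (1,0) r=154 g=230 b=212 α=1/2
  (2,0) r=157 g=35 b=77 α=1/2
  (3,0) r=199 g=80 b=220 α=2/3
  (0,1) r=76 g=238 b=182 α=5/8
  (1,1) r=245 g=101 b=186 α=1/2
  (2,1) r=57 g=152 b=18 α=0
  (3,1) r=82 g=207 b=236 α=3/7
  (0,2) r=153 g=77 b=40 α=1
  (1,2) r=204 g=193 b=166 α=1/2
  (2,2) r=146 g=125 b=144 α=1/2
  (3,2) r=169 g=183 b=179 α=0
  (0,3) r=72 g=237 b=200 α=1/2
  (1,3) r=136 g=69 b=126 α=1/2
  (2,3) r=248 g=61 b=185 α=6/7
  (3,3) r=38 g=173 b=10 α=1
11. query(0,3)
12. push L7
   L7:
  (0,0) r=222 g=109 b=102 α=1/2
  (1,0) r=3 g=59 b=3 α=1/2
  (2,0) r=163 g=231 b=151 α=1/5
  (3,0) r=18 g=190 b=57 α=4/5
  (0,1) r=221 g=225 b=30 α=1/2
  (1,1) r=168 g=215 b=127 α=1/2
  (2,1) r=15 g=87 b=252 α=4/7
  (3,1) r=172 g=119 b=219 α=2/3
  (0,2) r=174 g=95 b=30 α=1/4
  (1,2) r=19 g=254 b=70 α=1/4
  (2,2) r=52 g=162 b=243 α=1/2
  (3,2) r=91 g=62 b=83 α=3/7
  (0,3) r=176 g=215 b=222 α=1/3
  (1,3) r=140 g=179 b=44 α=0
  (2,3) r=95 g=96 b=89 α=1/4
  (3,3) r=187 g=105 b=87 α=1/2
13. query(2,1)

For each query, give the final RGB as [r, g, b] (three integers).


query (3,0) [L1,L2,L3] — begin 0,0,0
after L1 α=3/8: [669/8, 135/2, 687/8]
after L2 α=0: [669/8, 135/2, 687/8]
after L3 α=1/4: [3183/32, 527/8, 2237/32]
→ [99, 66, 70]

(1,2) stack=L1,L2,L3; from [0,0,0]:
after L1 α=1/4: [3/4, 41, 1/2]
after L2 α=1/4: [109/16, 32, 493/8]
after L3 α=3/5: [2797/40, 778/5, 281/4]
rounded: [70, 156, 70]

query (1,2) [L1,L2,L4] — begin 0,0,0
after L1 α=1/4: [3/4, 41, 1/2]
after L2 α=1/4: [109/16, 32, 493/8]
after L4 α=5/7: [269/56, 324/7, 1693/28]
= [5, 46, 60]

(0,3) stack=L1,L2,L4,L5,L6; from [0,0,0]:
+L1 (α=1/7) → [184/7, 135/7, 160/7]
+L2 (α=4/5) → [5952/35, 2207/35, 3548/35]
+L4 (α=1/3) → [15964/105, 9769/105, 13886/105]
+L5 (α=1) → [206, 22, 189]
+L6 (α=1/2) → [139, 259/2, 389/2]
rounded: [139, 130, 194]

query (2,1) [L1,L2,L4,L5,L6,L7] — begin 0,0,0
after L1 α=4/5: [532/5, 412/5, 64]
after L2 α=1/2: [481/5, 507/10, 134]
after L4 α=1/2: [971/10, 707/20, 76]
after L5 α=1/2: [1691/20, 2387/40, 158]
after L6 α=0: [1691/20, 2387/40, 158]
after L7 α=4/7: [6273/140, 21081/280, 1482/7]
rounded: [45, 75, 212]
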